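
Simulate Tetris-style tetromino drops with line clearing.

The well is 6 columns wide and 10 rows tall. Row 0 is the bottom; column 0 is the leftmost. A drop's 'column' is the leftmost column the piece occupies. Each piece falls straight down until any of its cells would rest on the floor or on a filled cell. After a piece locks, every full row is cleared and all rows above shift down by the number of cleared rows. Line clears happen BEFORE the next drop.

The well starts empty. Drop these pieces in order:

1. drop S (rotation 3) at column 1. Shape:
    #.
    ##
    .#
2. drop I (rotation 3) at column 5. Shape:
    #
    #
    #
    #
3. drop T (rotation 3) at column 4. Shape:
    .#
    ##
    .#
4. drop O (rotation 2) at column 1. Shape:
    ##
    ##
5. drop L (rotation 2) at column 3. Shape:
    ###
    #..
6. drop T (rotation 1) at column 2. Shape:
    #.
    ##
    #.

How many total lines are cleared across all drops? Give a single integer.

Answer: 0

Derivation:
Drop 1: S rot3 at col 1 lands with bottom-row=0; cleared 0 line(s) (total 0); column heights now [0 3 2 0 0 0], max=3
Drop 2: I rot3 at col 5 lands with bottom-row=0; cleared 0 line(s) (total 0); column heights now [0 3 2 0 0 4], max=4
Drop 3: T rot3 at col 4 lands with bottom-row=4; cleared 0 line(s) (total 0); column heights now [0 3 2 0 6 7], max=7
Drop 4: O rot2 at col 1 lands with bottom-row=3; cleared 0 line(s) (total 0); column heights now [0 5 5 0 6 7], max=7
Drop 5: L rot2 at col 3 lands with bottom-row=6; cleared 0 line(s) (total 0); column heights now [0 5 5 8 8 8], max=8
Drop 6: T rot1 at col 2 lands with bottom-row=7; cleared 0 line(s) (total 0); column heights now [0 5 10 9 8 8], max=10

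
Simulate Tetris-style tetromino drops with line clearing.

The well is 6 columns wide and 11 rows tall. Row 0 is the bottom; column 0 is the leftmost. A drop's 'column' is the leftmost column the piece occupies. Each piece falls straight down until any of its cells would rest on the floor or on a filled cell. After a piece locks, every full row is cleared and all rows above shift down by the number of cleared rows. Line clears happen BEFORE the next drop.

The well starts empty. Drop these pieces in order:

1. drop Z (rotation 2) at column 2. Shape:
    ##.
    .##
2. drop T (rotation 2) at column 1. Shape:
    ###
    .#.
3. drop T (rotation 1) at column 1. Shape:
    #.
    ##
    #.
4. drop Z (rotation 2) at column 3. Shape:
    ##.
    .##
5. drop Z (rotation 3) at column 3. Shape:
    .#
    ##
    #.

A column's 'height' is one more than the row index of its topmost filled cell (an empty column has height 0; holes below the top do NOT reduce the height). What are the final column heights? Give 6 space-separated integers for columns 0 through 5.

Drop 1: Z rot2 at col 2 lands with bottom-row=0; cleared 0 line(s) (total 0); column heights now [0 0 2 2 1 0], max=2
Drop 2: T rot2 at col 1 lands with bottom-row=2; cleared 0 line(s) (total 0); column heights now [0 4 4 4 1 0], max=4
Drop 3: T rot1 at col 1 lands with bottom-row=4; cleared 0 line(s) (total 0); column heights now [0 7 6 4 1 0], max=7
Drop 4: Z rot2 at col 3 lands with bottom-row=3; cleared 0 line(s) (total 0); column heights now [0 7 6 5 5 4], max=7
Drop 5: Z rot3 at col 3 lands with bottom-row=5; cleared 0 line(s) (total 0); column heights now [0 7 6 7 8 4], max=8

Answer: 0 7 6 7 8 4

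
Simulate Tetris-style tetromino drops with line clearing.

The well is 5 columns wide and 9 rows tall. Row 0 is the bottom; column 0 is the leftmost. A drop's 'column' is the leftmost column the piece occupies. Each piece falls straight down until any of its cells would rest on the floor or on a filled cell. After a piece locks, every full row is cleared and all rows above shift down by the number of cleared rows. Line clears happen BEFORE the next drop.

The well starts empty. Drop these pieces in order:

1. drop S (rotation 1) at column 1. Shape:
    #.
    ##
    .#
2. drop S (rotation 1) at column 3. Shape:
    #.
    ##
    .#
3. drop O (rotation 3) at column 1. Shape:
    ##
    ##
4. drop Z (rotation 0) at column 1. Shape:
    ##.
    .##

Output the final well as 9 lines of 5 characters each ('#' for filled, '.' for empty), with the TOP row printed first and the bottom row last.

Answer: .....
.....
.##..
..##.
.##..
.##..
.#.#.
.####
..#.#

Derivation:
Drop 1: S rot1 at col 1 lands with bottom-row=0; cleared 0 line(s) (total 0); column heights now [0 3 2 0 0], max=3
Drop 2: S rot1 at col 3 lands with bottom-row=0; cleared 0 line(s) (total 0); column heights now [0 3 2 3 2], max=3
Drop 3: O rot3 at col 1 lands with bottom-row=3; cleared 0 line(s) (total 0); column heights now [0 5 5 3 2], max=5
Drop 4: Z rot0 at col 1 lands with bottom-row=5; cleared 0 line(s) (total 0); column heights now [0 7 7 6 2], max=7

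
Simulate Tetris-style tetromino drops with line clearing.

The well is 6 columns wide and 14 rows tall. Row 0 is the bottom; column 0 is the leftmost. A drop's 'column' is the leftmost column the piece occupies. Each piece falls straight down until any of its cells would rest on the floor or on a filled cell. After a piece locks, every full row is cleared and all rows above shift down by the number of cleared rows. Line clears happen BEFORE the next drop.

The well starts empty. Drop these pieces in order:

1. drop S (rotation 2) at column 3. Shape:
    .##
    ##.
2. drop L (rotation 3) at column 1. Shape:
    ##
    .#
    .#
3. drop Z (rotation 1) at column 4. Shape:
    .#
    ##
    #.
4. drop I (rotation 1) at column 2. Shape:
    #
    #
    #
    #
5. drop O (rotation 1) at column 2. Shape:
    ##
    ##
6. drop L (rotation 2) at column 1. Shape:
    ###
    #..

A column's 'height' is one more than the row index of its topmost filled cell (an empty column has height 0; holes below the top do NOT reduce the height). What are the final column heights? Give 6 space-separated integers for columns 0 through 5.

Drop 1: S rot2 at col 3 lands with bottom-row=0; cleared 0 line(s) (total 0); column heights now [0 0 0 1 2 2], max=2
Drop 2: L rot3 at col 1 lands with bottom-row=0; cleared 0 line(s) (total 0); column heights now [0 3 3 1 2 2], max=3
Drop 3: Z rot1 at col 4 lands with bottom-row=2; cleared 0 line(s) (total 0); column heights now [0 3 3 1 4 5], max=5
Drop 4: I rot1 at col 2 lands with bottom-row=3; cleared 0 line(s) (total 0); column heights now [0 3 7 1 4 5], max=7
Drop 5: O rot1 at col 2 lands with bottom-row=7; cleared 0 line(s) (total 0); column heights now [0 3 9 9 4 5], max=9
Drop 6: L rot2 at col 1 lands with bottom-row=8; cleared 0 line(s) (total 0); column heights now [0 10 10 10 4 5], max=10

Answer: 0 10 10 10 4 5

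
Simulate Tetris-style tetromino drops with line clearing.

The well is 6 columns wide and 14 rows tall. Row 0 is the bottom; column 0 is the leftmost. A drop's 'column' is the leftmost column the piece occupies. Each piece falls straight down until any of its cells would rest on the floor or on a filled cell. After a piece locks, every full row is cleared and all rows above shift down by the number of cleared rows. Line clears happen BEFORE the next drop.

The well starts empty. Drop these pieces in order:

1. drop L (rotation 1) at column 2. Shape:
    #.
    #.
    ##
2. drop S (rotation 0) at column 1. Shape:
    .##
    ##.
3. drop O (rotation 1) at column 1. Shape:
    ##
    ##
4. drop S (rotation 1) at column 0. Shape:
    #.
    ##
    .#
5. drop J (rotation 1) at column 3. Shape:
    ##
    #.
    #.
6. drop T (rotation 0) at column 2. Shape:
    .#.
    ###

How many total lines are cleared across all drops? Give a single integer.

Drop 1: L rot1 at col 2 lands with bottom-row=0; cleared 0 line(s) (total 0); column heights now [0 0 3 1 0 0], max=3
Drop 2: S rot0 at col 1 lands with bottom-row=3; cleared 0 line(s) (total 0); column heights now [0 4 5 5 0 0], max=5
Drop 3: O rot1 at col 1 lands with bottom-row=5; cleared 0 line(s) (total 0); column heights now [0 7 7 5 0 0], max=7
Drop 4: S rot1 at col 0 lands with bottom-row=7; cleared 0 line(s) (total 0); column heights now [10 9 7 5 0 0], max=10
Drop 5: J rot1 at col 3 lands with bottom-row=5; cleared 0 line(s) (total 0); column heights now [10 9 7 8 8 0], max=10
Drop 6: T rot0 at col 2 lands with bottom-row=8; cleared 0 line(s) (total 0); column heights now [10 9 9 10 9 0], max=10

Answer: 0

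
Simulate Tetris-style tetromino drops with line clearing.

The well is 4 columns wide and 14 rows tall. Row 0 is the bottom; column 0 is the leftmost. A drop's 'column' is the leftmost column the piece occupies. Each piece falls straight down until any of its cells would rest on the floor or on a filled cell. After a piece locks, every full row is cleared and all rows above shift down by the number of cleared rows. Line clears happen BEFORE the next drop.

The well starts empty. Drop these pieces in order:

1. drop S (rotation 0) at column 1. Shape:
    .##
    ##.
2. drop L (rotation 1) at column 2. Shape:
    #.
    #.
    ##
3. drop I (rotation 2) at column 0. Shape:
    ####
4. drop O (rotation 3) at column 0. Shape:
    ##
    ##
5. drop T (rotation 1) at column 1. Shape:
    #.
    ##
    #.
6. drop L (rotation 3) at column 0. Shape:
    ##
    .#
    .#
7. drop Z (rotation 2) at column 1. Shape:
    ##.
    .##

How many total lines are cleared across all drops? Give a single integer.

Answer: 4

Derivation:
Drop 1: S rot0 at col 1 lands with bottom-row=0; cleared 0 line(s) (total 0); column heights now [0 1 2 2], max=2
Drop 2: L rot1 at col 2 lands with bottom-row=2; cleared 0 line(s) (total 0); column heights now [0 1 5 3], max=5
Drop 3: I rot2 at col 0 lands with bottom-row=5; cleared 1 line(s) (total 1); column heights now [0 1 5 3], max=5
Drop 4: O rot3 at col 0 lands with bottom-row=1; cleared 2 line(s) (total 3); column heights now [0 1 3 0], max=3
Drop 5: T rot1 at col 1 lands with bottom-row=2; cleared 0 line(s) (total 3); column heights now [0 5 4 0], max=5
Drop 6: L rot3 at col 0 lands with bottom-row=5; cleared 0 line(s) (total 3); column heights now [8 8 4 0], max=8
Drop 7: Z rot2 at col 1 lands with bottom-row=7; cleared 1 line(s) (total 4); column heights now [0 8 8 0], max=8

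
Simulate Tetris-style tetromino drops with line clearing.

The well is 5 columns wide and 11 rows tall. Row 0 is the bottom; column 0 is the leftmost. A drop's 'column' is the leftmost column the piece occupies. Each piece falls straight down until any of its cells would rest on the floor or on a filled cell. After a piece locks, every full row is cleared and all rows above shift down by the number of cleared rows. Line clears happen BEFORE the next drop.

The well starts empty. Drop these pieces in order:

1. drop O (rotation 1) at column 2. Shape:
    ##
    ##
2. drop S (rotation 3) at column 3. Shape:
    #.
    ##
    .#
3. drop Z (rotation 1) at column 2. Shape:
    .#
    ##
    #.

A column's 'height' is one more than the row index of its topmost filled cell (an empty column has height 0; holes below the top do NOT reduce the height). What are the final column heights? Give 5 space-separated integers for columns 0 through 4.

Answer: 0 0 5 6 3

Derivation:
Drop 1: O rot1 at col 2 lands with bottom-row=0; cleared 0 line(s) (total 0); column heights now [0 0 2 2 0], max=2
Drop 2: S rot3 at col 3 lands with bottom-row=1; cleared 0 line(s) (total 0); column heights now [0 0 2 4 3], max=4
Drop 3: Z rot1 at col 2 lands with bottom-row=3; cleared 0 line(s) (total 0); column heights now [0 0 5 6 3], max=6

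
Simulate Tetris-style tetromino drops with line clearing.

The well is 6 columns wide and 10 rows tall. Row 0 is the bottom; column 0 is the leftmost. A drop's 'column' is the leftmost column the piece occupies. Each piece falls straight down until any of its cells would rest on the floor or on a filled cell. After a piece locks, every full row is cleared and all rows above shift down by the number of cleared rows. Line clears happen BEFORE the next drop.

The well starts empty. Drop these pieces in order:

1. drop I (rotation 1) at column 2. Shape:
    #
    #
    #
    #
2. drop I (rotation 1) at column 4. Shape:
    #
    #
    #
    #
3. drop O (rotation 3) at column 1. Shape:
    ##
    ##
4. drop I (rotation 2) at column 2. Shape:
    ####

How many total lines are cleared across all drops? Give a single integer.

Drop 1: I rot1 at col 2 lands with bottom-row=0; cleared 0 line(s) (total 0); column heights now [0 0 4 0 0 0], max=4
Drop 2: I rot1 at col 4 lands with bottom-row=0; cleared 0 line(s) (total 0); column heights now [0 0 4 0 4 0], max=4
Drop 3: O rot3 at col 1 lands with bottom-row=4; cleared 0 line(s) (total 0); column heights now [0 6 6 0 4 0], max=6
Drop 4: I rot2 at col 2 lands with bottom-row=6; cleared 0 line(s) (total 0); column heights now [0 6 7 7 7 7], max=7

Answer: 0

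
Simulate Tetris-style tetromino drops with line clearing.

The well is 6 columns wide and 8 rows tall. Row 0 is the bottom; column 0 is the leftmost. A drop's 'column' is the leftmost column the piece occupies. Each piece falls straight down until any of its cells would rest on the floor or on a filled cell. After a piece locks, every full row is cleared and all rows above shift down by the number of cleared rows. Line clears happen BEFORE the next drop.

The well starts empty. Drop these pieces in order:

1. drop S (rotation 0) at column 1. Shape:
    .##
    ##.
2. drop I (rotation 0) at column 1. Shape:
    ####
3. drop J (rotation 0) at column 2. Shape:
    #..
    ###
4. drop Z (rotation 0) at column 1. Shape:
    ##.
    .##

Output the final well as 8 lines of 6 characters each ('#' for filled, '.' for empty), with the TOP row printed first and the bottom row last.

Answer: ......
.##...
..##..
..#...
..###.
.####.
..##..
.##...

Derivation:
Drop 1: S rot0 at col 1 lands with bottom-row=0; cleared 0 line(s) (total 0); column heights now [0 1 2 2 0 0], max=2
Drop 2: I rot0 at col 1 lands with bottom-row=2; cleared 0 line(s) (total 0); column heights now [0 3 3 3 3 0], max=3
Drop 3: J rot0 at col 2 lands with bottom-row=3; cleared 0 line(s) (total 0); column heights now [0 3 5 4 4 0], max=5
Drop 4: Z rot0 at col 1 lands with bottom-row=5; cleared 0 line(s) (total 0); column heights now [0 7 7 6 4 0], max=7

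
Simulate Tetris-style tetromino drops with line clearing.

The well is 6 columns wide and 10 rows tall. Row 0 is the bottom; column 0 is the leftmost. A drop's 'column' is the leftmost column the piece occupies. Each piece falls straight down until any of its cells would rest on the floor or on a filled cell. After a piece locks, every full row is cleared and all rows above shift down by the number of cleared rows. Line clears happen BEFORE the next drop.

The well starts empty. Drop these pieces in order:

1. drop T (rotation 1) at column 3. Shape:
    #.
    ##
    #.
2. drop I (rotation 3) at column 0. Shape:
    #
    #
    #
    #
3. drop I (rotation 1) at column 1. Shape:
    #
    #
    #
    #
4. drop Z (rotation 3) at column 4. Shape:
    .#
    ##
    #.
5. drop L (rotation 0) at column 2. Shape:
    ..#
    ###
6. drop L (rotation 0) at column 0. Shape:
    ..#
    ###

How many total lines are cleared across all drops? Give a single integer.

Drop 1: T rot1 at col 3 lands with bottom-row=0; cleared 0 line(s) (total 0); column heights now [0 0 0 3 2 0], max=3
Drop 2: I rot3 at col 0 lands with bottom-row=0; cleared 0 line(s) (total 0); column heights now [4 0 0 3 2 0], max=4
Drop 3: I rot1 at col 1 lands with bottom-row=0; cleared 0 line(s) (total 0); column heights now [4 4 0 3 2 0], max=4
Drop 4: Z rot3 at col 4 lands with bottom-row=2; cleared 0 line(s) (total 0); column heights now [4 4 0 3 4 5], max=5
Drop 5: L rot0 at col 2 lands with bottom-row=4; cleared 0 line(s) (total 0); column heights now [4 4 5 5 6 5], max=6
Drop 6: L rot0 at col 0 lands with bottom-row=5; cleared 0 line(s) (total 0); column heights now [6 6 7 5 6 5], max=7

Answer: 0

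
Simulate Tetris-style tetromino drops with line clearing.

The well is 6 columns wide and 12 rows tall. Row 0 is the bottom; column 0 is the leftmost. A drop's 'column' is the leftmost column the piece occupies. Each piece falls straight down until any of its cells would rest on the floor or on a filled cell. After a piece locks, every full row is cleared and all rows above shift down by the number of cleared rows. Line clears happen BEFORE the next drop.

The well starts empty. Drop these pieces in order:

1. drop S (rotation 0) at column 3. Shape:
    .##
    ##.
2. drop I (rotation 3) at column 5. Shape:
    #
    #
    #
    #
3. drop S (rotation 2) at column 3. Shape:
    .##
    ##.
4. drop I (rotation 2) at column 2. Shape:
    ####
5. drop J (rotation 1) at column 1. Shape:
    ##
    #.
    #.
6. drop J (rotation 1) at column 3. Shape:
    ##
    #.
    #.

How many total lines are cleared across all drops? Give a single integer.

Answer: 0

Derivation:
Drop 1: S rot0 at col 3 lands with bottom-row=0; cleared 0 line(s) (total 0); column heights now [0 0 0 1 2 2], max=2
Drop 2: I rot3 at col 5 lands with bottom-row=2; cleared 0 line(s) (total 0); column heights now [0 0 0 1 2 6], max=6
Drop 3: S rot2 at col 3 lands with bottom-row=5; cleared 0 line(s) (total 0); column heights now [0 0 0 6 7 7], max=7
Drop 4: I rot2 at col 2 lands with bottom-row=7; cleared 0 line(s) (total 0); column heights now [0 0 8 8 8 8], max=8
Drop 5: J rot1 at col 1 lands with bottom-row=6; cleared 0 line(s) (total 0); column heights now [0 9 9 8 8 8], max=9
Drop 6: J rot1 at col 3 lands with bottom-row=8; cleared 0 line(s) (total 0); column heights now [0 9 9 11 11 8], max=11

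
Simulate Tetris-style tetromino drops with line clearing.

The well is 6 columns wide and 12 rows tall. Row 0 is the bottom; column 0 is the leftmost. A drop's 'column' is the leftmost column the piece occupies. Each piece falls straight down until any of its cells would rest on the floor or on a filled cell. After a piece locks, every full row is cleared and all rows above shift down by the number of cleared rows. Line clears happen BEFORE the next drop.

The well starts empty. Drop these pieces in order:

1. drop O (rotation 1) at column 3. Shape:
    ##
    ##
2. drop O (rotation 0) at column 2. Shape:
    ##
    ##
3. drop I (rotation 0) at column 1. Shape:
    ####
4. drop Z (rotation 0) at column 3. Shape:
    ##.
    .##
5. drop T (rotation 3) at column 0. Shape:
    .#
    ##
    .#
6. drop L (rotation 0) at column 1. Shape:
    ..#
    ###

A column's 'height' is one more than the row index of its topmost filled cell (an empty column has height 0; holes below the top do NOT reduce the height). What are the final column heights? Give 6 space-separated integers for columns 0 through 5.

Answer: 7 9 9 10 7 6

Derivation:
Drop 1: O rot1 at col 3 lands with bottom-row=0; cleared 0 line(s) (total 0); column heights now [0 0 0 2 2 0], max=2
Drop 2: O rot0 at col 2 lands with bottom-row=2; cleared 0 line(s) (total 0); column heights now [0 0 4 4 2 0], max=4
Drop 3: I rot0 at col 1 lands with bottom-row=4; cleared 0 line(s) (total 0); column heights now [0 5 5 5 5 0], max=5
Drop 4: Z rot0 at col 3 lands with bottom-row=5; cleared 0 line(s) (total 0); column heights now [0 5 5 7 7 6], max=7
Drop 5: T rot3 at col 0 lands with bottom-row=5; cleared 0 line(s) (total 0); column heights now [7 8 5 7 7 6], max=8
Drop 6: L rot0 at col 1 lands with bottom-row=8; cleared 0 line(s) (total 0); column heights now [7 9 9 10 7 6], max=10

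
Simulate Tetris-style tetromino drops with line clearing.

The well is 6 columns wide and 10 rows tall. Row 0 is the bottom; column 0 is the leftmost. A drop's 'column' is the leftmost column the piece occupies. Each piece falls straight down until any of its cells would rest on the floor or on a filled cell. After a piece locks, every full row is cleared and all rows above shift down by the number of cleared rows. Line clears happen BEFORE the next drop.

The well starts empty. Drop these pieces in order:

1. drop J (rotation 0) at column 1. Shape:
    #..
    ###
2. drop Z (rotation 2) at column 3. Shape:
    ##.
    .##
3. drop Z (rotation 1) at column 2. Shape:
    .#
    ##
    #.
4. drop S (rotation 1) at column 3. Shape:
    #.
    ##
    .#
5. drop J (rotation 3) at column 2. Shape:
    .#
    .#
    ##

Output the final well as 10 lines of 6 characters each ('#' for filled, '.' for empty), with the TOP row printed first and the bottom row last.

Answer: ......
...#..
...#..
..##..
...#..
...##.
...##.
..##..
.####.
.#####

Derivation:
Drop 1: J rot0 at col 1 lands with bottom-row=0; cleared 0 line(s) (total 0); column heights now [0 2 1 1 0 0], max=2
Drop 2: Z rot2 at col 3 lands with bottom-row=0; cleared 0 line(s) (total 0); column heights now [0 2 1 2 2 1], max=2
Drop 3: Z rot1 at col 2 lands with bottom-row=1; cleared 0 line(s) (total 0); column heights now [0 2 3 4 2 1], max=4
Drop 4: S rot1 at col 3 lands with bottom-row=3; cleared 0 line(s) (total 0); column heights now [0 2 3 6 5 1], max=6
Drop 5: J rot3 at col 2 lands with bottom-row=6; cleared 0 line(s) (total 0); column heights now [0 2 7 9 5 1], max=9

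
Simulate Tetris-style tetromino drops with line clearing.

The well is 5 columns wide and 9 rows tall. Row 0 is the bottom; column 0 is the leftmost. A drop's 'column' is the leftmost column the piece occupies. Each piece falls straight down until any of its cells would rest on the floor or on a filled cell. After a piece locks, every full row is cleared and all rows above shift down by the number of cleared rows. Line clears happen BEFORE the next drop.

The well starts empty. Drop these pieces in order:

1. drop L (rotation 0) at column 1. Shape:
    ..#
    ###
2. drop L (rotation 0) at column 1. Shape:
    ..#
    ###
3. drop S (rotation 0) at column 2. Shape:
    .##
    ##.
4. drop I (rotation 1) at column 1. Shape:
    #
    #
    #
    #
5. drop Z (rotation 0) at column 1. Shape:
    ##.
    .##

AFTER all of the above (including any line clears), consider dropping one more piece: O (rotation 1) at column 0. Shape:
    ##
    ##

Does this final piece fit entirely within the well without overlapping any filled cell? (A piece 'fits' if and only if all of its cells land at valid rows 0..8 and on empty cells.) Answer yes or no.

Drop 1: L rot0 at col 1 lands with bottom-row=0; cleared 0 line(s) (total 0); column heights now [0 1 1 2 0], max=2
Drop 2: L rot0 at col 1 lands with bottom-row=2; cleared 0 line(s) (total 0); column heights now [0 3 3 4 0], max=4
Drop 3: S rot0 at col 2 lands with bottom-row=4; cleared 0 line(s) (total 0); column heights now [0 3 5 6 6], max=6
Drop 4: I rot1 at col 1 lands with bottom-row=3; cleared 0 line(s) (total 0); column heights now [0 7 5 6 6], max=7
Drop 5: Z rot0 at col 1 lands with bottom-row=6; cleared 0 line(s) (total 0); column heights now [0 8 8 7 6], max=8
Test piece O rot1 at col 0 (width 2): heights before test = [0 8 8 7 6]; fits = False

Answer: no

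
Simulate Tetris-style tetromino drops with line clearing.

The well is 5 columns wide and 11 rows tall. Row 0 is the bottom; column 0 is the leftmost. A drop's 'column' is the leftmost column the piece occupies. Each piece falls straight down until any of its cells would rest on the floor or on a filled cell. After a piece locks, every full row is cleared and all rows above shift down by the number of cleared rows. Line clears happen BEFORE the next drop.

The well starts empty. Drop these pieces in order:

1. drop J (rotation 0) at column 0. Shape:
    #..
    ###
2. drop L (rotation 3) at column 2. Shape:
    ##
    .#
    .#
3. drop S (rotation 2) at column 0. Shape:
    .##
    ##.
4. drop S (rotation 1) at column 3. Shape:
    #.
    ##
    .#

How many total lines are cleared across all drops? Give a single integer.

Drop 1: J rot0 at col 0 lands with bottom-row=0; cleared 0 line(s) (total 0); column heights now [2 1 1 0 0], max=2
Drop 2: L rot3 at col 2 lands with bottom-row=0; cleared 0 line(s) (total 0); column heights now [2 1 3 3 0], max=3
Drop 3: S rot2 at col 0 lands with bottom-row=2; cleared 0 line(s) (total 0); column heights now [3 4 4 3 0], max=4
Drop 4: S rot1 at col 3 lands with bottom-row=2; cleared 1 line(s) (total 1); column heights now [2 3 3 4 3], max=4

Answer: 1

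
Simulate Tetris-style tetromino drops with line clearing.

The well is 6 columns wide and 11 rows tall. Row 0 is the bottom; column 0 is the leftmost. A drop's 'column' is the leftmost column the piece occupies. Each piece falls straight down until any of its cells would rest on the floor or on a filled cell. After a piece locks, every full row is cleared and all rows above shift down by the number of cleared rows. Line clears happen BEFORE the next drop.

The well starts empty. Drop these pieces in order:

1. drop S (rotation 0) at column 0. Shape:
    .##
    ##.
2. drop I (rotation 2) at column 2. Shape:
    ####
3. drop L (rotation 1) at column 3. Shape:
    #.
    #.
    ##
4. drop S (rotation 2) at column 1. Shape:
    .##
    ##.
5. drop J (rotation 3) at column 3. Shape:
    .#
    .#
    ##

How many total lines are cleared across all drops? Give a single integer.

Drop 1: S rot0 at col 0 lands with bottom-row=0; cleared 0 line(s) (total 0); column heights now [1 2 2 0 0 0], max=2
Drop 2: I rot2 at col 2 lands with bottom-row=2; cleared 0 line(s) (total 0); column heights now [1 2 3 3 3 3], max=3
Drop 3: L rot1 at col 3 lands with bottom-row=3; cleared 0 line(s) (total 0); column heights now [1 2 3 6 4 3], max=6
Drop 4: S rot2 at col 1 lands with bottom-row=5; cleared 0 line(s) (total 0); column heights now [1 6 7 7 4 3], max=7
Drop 5: J rot3 at col 3 lands with bottom-row=7; cleared 0 line(s) (total 0); column heights now [1 6 7 8 10 3], max=10

Answer: 0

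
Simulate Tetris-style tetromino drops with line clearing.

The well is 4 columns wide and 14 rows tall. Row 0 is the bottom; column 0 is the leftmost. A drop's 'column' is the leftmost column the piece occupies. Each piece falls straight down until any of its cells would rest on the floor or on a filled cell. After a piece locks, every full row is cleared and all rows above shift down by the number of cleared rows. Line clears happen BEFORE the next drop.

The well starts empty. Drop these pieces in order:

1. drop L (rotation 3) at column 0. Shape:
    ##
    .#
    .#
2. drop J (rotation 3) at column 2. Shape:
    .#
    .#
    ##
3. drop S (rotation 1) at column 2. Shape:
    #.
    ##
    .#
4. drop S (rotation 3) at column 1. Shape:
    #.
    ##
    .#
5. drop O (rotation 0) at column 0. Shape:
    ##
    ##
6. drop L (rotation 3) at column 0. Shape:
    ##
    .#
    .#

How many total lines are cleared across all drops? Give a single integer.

Answer: 0

Derivation:
Drop 1: L rot3 at col 0 lands with bottom-row=0; cleared 0 line(s) (total 0); column heights now [3 3 0 0], max=3
Drop 2: J rot3 at col 2 lands with bottom-row=0; cleared 0 line(s) (total 0); column heights now [3 3 1 3], max=3
Drop 3: S rot1 at col 2 lands with bottom-row=3; cleared 0 line(s) (total 0); column heights now [3 3 6 5], max=6
Drop 4: S rot3 at col 1 lands with bottom-row=6; cleared 0 line(s) (total 0); column heights now [3 9 8 5], max=9
Drop 5: O rot0 at col 0 lands with bottom-row=9; cleared 0 line(s) (total 0); column heights now [11 11 8 5], max=11
Drop 6: L rot3 at col 0 lands with bottom-row=11; cleared 0 line(s) (total 0); column heights now [14 14 8 5], max=14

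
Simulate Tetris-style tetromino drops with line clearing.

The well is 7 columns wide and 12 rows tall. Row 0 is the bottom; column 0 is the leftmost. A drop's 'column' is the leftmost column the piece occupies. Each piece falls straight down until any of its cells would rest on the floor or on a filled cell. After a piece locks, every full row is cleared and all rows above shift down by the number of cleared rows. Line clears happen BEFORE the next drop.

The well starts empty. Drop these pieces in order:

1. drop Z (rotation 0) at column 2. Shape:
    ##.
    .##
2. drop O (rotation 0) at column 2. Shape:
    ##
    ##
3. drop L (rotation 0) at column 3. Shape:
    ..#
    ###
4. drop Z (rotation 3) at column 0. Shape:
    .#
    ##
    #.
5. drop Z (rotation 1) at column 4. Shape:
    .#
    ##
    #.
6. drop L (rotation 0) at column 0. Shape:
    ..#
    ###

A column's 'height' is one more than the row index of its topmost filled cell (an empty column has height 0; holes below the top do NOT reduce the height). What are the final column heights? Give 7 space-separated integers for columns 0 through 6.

Answer: 5 5 6 5 7 8 0

Derivation:
Drop 1: Z rot0 at col 2 lands with bottom-row=0; cleared 0 line(s) (total 0); column heights now [0 0 2 2 1 0 0], max=2
Drop 2: O rot0 at col 2 lands with bottom-row=2; cleared 0 line(s) (total 0); column heights now [0 0 4 4 1 0 0], max=4
Drop 3: L rot0 at col 3 lands with bottom-row=4; cleared 0 line(s) (total 0); column heights now [0 0 4 5 5 6 0], max=6
Drop 4: Z rot3 at col 0 lands with bottom-row=0; cleared 0 line(s) (total 0); column heights now [2 3 4 5 5 6 0], max=6
Drop 5: Z rot1 at col 4 lands with bottom-row=5; cleared 0 line(s) (total 0); column heights now [2 3 4 5 7 8 0], max=8
Drop 6: L rot0 at col 0 lands with bottom-row=4; cleared 0 line(s) (total 0); column heights now [5 5 6 5 7 8 0], max=8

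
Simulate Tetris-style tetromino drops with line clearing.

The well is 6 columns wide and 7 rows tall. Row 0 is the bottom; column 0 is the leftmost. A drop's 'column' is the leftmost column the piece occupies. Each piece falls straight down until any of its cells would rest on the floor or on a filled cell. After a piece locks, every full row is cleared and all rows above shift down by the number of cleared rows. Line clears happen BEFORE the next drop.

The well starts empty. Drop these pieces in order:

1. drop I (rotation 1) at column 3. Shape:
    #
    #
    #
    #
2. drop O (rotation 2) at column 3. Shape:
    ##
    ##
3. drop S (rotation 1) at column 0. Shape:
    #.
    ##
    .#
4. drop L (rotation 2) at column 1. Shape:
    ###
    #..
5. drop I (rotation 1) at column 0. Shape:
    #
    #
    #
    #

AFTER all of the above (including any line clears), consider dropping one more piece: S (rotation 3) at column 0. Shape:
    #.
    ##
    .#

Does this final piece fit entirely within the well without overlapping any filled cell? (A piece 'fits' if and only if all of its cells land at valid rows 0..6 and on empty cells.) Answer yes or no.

Answer: no

Derivation:
Drop 1: I rot1 at col 3 lands with bottom-row=0; cleared 0 line(s) (total 0); column heights now [0 0 0 4 0 0], max=4
Drop 2: O rot2 at col 3 lands with bottom-row=4; cleared 0 line(s) (total 0); column heights now [0 0 0 6 6 0], max=6
Drop 3: S rot1 at col 0 lands with bottom-row=0; cleared 0 line(s) (total 0); column heights now [3 2 0 6 6 0], max=6
Drop 4: L rot2 at col 1 lands with bottom-row=5; cleared 0 line(s) (total 0); column heights now [3 7 7 7 6 0], max=7
Drop 5: I rot1 at col 0 lands with bottom-row=3; cleared 0 line(s) (total 0); column heights now [7 7 7 7 6 0], max=7
Test piece S rot3 at col 0 (width 2): heights before test = [7 7 7 7 6 0]; fits = False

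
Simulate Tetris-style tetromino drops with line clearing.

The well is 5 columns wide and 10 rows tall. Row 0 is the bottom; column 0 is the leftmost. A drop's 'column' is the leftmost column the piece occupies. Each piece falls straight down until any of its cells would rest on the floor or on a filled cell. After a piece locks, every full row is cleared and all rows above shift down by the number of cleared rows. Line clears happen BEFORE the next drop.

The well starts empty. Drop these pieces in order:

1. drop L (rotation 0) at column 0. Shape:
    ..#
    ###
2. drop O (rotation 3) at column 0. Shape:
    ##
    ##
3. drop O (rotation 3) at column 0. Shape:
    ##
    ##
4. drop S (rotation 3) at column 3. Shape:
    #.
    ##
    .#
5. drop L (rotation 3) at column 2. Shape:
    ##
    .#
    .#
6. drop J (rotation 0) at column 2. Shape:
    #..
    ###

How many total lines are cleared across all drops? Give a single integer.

Drop 1: L rot0 at col 0 lands with bottom-row=0; cleared 0 line(s) (total 0); column heights now [1 1 2 0 0], max=2
Drop 2: O rot3 at col 0 lands with bottom-row=1; cleared 0 line(s) (total 0); column heights now [3 3 2 0 0], max=3
Drop 3: O rot3 at col 0 lands with bottom-row=3; cleared 0 line(s) (total 0); column heights now [5 5 2 0 0], max=5
Drop 4: S rot3 at col 3 lands with bottom-row=0; cleared 1 line(s) (total 1); column heights now [4 4 1 2 1], max=4
Drop 5: L rot3 at col 2 lands with bottom-row=2; cleared 0 line(s) (total 1); column heights now [4 4 5 5 1], max=5
Drop 6: J rot0 at col 2 lands with bottom-row=5; cleared 0 line(s) (total 1); column heights now [4 4 7 6 6], max=7

Answer: 1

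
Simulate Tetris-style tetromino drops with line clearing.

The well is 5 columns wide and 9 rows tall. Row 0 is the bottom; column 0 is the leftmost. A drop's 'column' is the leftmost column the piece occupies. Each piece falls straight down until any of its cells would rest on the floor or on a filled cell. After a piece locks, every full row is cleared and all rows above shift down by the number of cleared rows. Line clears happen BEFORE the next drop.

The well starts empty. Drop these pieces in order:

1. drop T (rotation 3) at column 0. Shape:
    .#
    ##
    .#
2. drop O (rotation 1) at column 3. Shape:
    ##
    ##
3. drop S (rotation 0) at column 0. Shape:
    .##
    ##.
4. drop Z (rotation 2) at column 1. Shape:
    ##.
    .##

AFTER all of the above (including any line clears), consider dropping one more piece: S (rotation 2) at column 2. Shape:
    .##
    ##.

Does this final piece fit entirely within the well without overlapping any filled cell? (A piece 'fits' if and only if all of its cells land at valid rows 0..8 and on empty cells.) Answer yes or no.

Drop 1: T rot3 at col 0 lands with bottom-row=0; cleared 0 line(s) (total 0); column heights now [2 3 0 0 0], max=3
Drop 2: O rot1 at col 3 lands with bottom-row=0; cleared 0 line(s) (total 0); column heights now [2 3 0 2 2], max=3
Drop 3: S rot0 at col 0 lands with bottom-row=3; cleared 0 line(s) (total 0); column heights now [4 5 5 2 2], max=5
Drop 4: Z rot2 at col 1 lands with bottom-row=5; cleared 0 line(s) (total 0); column heights now [4 7 7 6 2], max=7
Test piece S rot2 at col 2 (width 3): heights before test = [4 7 7 6 2]; fits = True

Answer: yes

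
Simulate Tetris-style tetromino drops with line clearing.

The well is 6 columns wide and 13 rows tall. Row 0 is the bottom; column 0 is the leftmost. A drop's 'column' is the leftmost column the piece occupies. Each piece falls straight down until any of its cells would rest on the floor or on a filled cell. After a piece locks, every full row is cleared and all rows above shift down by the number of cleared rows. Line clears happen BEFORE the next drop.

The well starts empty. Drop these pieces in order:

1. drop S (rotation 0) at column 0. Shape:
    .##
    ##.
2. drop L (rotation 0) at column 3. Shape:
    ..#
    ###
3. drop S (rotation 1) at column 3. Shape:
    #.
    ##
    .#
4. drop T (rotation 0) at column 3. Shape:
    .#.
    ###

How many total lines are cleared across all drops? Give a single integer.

Answer: 0

Derivation:
Drop 1: S rot0 at col 0 lands with bottom-row=0; cleared 0 line(s) (total 0); column heights now [1 2 2 0 0 0], max=2
Drop 2: L rot0 at col 3 lands with bottom-row=0; cleared 0 line(s) (total 0); column heights now [1 2 2 1 1 2], max=2
Drop 3: S rot1 at col 3 lands with bottom-row=1; cleared 0 line(s) (total 0); column heights now [1 2 2 4 3 2], max=4
Drop 4: T rot0 at col 3 lands with bottom-row=4; cleared 0 line(s) (total 0); column heights now [1 2 2 5 6 5], max=6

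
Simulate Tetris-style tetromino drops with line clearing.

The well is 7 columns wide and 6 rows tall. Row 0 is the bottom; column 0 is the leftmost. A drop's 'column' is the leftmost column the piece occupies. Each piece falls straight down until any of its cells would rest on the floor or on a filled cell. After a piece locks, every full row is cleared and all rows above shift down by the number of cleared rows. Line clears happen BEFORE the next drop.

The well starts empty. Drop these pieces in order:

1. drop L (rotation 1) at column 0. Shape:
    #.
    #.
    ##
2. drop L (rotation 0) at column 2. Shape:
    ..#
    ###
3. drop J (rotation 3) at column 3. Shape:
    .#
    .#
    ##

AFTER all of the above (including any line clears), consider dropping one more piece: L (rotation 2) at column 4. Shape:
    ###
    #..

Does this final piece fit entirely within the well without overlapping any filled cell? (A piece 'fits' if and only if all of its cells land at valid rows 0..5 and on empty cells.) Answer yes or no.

Drop 1: L rot1 at col 0 lands with bottom-row=0; cleared 0 line(s) (total 0); column heights now [3 1 0 0 0 0 0], max=3
Drop 2: L rot0 at col 2 lands with bottom-row=0; cleared 0 line(s) (total 0); column heights now [3 1 1 1 2 0 0], max=3
Drop 3: J rot3 at col 3 lands with bottom-row=2; cleared 0 line(s) (total 0); column heights now [3 1 1 3 5 0 0], max=5
Test piece L rot2 at col 4 (width 3): heights before test = [3 1 1 3 5 0 0]; fits = False

Answer: no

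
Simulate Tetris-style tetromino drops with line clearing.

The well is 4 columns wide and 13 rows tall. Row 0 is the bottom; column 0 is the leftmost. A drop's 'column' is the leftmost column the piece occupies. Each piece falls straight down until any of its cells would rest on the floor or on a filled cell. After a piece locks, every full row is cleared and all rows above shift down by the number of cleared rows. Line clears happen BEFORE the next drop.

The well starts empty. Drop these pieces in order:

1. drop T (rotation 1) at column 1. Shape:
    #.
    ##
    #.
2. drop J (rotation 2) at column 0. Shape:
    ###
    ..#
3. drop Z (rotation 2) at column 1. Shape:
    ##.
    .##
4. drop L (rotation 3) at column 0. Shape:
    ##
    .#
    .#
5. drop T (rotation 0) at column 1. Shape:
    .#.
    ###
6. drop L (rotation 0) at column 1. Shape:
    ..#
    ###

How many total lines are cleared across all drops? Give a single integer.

Answer: 0

Derivation:
Drop 1: T rot1 at col 1 lands with bottom-row=0; cleared 0 line(s) (total 0); column heights now [0 3 2 0], max=3
Drop 2: J rot2 at col 0 lands with bottom-row=2; cleared 0 line(s) (total 0); column heights now [4 4 4 0], max=4
Drop 3: Z rot2 at col 1 lands with bottom-row=4; cleared 0 line(s) (total 0); column heights now [4 6 6 5], max=6
Drop 4: L rot3 at col 0 lands with bottom-row=6; cleared 0 line(s) (total 0); column heights now [9 9 6 5], max=9
Drop 5: T rot0 at col 1 lands with bottom-row=9; cleared 0 line(s) (total 0); column heights now [9 10 11 10], max=11
Drop 6: L rot0 at col 1 lands with bottom-row=11; cleared 0 line(s) (total 0); column heights now [9 12 12 13], max=13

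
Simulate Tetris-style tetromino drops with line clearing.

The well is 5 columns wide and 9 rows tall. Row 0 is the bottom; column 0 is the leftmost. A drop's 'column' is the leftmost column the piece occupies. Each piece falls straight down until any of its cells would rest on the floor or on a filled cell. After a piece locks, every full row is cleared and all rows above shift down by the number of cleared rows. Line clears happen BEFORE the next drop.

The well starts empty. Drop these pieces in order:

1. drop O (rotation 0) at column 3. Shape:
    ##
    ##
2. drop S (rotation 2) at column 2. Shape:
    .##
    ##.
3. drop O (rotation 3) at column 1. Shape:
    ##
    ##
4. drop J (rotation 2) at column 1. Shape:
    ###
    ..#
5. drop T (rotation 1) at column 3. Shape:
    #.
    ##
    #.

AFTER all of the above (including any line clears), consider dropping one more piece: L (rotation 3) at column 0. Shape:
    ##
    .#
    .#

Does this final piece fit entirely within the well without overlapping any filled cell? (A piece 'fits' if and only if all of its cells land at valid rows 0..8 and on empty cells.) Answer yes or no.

Answer: yes

Derivation:
Drop 1: O rot0 at col 3 lands with bottom-row=0; cleared 0 line(s) (total 0); column heights now [0 0 0 2 2], max=2
Drop 2: S rot2 at col 2 lands with bottom-row=2; cleared 0 line(s) (total 0); column heights now [0 0 3 4 4], max=4
Drop 3: O rot3 at col 1 lands with bottom-row=3; cleared 0 line(s) (total 0); column heights now [0 5 5 4 4], max=5
Drop 4: J rot2 at col 1 lands with bottom-row=4; cleared 0 line(s) (total 0); column heights now [0 6 6 6 4], max=6
Drop 5: T rot1 at col 3 lands with bottom-row=6; cleared 0 line(s) (total 0); column heights now [0 6 6 9 8], max=9
Test piece L rot3 at col 0 (width 2): heights before test = [0 6 6 9 8]; fits = True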